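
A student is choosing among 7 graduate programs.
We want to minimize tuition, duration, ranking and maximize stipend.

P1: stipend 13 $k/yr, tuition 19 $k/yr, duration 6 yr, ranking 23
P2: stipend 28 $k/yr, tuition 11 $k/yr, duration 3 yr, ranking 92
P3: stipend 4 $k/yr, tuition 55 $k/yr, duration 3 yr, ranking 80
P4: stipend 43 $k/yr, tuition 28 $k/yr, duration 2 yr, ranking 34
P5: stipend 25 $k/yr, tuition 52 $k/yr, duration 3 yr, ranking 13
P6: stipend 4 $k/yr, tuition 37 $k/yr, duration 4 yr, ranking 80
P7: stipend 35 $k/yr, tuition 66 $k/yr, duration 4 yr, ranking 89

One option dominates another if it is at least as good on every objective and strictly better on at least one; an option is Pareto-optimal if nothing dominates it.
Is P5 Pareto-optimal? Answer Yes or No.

Yes

P1: worse on stipend (13 vs 25).
P2: worse on ranking (92 vs 13).
P3: worse on stipend (4 vs 25).
P4: worse on ranking (34 vs 13).
P6: worse on stipend (4 vs 25).
P7: worse on tuition (66 vs 52).
No option is at least as good as P5 on every objective and strictly better on one.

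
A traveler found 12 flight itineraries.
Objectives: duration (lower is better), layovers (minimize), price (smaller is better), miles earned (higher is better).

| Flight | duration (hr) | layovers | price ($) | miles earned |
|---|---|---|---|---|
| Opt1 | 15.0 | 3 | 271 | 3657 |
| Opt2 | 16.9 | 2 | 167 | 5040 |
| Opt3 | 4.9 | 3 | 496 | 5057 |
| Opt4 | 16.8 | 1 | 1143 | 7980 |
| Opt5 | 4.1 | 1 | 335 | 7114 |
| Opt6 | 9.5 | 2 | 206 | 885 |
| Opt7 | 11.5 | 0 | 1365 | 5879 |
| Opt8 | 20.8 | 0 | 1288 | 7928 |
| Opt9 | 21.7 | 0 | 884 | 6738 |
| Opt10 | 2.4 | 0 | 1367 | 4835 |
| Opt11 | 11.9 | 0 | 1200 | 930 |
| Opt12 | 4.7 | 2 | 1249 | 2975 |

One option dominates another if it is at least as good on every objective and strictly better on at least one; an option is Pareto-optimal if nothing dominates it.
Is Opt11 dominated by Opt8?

Opt8 vs Opt11: Opt8 is worse on duration (20.8 vs 11.9), so it does not dominate Opt11.

No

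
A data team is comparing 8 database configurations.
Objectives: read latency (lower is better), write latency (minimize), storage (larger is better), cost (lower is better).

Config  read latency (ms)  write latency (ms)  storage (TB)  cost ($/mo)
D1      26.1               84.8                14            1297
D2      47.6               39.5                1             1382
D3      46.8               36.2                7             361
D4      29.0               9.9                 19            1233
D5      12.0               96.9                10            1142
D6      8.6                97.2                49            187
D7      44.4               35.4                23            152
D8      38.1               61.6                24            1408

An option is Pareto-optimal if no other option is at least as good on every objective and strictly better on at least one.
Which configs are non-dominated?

D1, D4, D5, D6, D7, D8

D1: not dominated.
D2: dominated by D3 (read latency 46.8≤47.6, write latency 36.2≤39.5, storage 7≥1, cost 361≤1382).
D3: dominated by D7 (read latency 44.4≤46.8, write latency 35.4≤36.2, storage 23≥7, cost 152≤361).
D4: not dominated (best write latency).
D5: not dominated.
D6: not dominated (best read latency).
D7: not dominated (best cost).
D8: not dominated.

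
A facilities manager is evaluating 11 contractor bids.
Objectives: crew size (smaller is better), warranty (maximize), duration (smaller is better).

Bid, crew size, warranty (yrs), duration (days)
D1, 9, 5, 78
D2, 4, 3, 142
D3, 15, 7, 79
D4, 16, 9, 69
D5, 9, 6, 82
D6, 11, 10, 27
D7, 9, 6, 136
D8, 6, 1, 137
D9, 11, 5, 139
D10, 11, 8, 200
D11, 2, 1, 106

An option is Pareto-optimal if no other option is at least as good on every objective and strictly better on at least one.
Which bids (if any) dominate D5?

none

D1: worse on warranty (5 vs 6).
D2: worse on warranty (3 vs 6).
D3: worse on crew size (15 vs 9).
D4: worse on crew size (16 vs 9).
D6: worse on crew size (11 vs 9).
D7: worse on duration (136 vs 82).
D8: worse on warranty (1 vs 6).
D9: worse on crew size (11 vs 9).
D10: worse on crew size (11 vs 9).
D11: worse on warranty (1 vs 6).
No option dominates D5.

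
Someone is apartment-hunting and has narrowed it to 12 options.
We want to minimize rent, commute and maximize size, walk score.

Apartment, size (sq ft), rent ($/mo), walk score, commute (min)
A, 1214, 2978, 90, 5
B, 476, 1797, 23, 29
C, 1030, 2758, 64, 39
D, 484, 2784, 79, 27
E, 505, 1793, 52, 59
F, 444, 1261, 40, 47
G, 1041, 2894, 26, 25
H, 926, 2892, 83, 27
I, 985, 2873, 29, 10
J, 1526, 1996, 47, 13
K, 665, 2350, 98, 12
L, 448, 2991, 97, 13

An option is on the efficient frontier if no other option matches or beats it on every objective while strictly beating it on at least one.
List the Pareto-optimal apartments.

A, B, C, E, F, H, I, J, K

A: not dominated (best commute).
B: not dominated.
C: not dominated.
D: dominated by K (size 665≥484, rent 2350≤2784, walk score 98≥79, commute 12≤27).
E: not dominated.
F: not dominated (best rent).
G: dominated by J (size 1526≥1041, rent 1996≤2894, walk score 47≥26, commute 13≤25).
H: not dominated.
I: not dominated.
J: not dominated (best size).
K: not dominated (best walk score).
L: dominated by K (size 665≥448, rent 2350≤2991, walk score 98≥97, commute 12≤13).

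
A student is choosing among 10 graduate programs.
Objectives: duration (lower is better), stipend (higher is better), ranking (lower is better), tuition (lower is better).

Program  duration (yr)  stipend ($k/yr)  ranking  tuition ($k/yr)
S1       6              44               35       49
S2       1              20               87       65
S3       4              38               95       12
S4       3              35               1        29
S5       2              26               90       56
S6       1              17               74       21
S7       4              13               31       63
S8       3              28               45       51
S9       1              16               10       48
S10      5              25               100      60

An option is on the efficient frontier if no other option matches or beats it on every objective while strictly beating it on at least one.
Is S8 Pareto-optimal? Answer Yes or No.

No

S4 vs S8: duration 3≤3, stipend 35≥28, ranking 1≤45, tuition 29≤51 — S4 is at least as good on every objective and strictly better on at least one, so S4 dominates S8.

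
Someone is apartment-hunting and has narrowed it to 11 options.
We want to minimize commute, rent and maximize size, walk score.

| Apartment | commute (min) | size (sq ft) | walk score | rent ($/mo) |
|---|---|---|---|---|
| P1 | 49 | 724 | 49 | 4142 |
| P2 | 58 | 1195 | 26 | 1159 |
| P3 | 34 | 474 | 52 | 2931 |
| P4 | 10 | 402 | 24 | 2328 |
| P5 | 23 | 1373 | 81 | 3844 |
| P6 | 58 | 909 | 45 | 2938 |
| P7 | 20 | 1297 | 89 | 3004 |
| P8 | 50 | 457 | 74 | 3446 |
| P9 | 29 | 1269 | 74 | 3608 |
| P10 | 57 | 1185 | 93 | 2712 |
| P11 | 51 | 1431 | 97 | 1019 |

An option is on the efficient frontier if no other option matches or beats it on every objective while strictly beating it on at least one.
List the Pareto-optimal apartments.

P3, P4, P5, P7, P11

P1: dominated by P5 (commute 23≤49, size 1373≥724, walk score 81≥49, rent 3844≤4142).
P2: dominated by P11 (commute 51≤58, size 1431≥1195, walk score 97≥26, rent 1019≤1159).
P3: not dominated.
P4: not dominated (best commute).
P5: not dominated.
P6: dominated by P10 (commute 57≤58, size 1185≥909, walk score 93≥45, rent 2712≤2938).
P7: not dominated.
P8: dominated by P7 (commute 20≤50, size 1297≥457, walk score 89≥74, rent 3004≤3446).
P9: dominated by P7 (commute 20≤29, size 1297≥1269, walk score 89≥74, rent 3004≤3608).
P10: dominated by P11 (commute 51≤57, size 1431≥1185, walk score 97≥93, rent 1019≤2712).
P11: not dominated (best size).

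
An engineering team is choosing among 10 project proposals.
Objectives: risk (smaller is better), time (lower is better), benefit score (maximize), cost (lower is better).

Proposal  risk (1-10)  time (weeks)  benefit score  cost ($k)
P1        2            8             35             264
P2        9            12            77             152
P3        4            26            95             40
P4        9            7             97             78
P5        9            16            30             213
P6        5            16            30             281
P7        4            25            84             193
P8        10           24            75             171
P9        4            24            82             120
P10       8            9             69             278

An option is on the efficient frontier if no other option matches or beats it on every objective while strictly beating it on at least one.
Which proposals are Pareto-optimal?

P1: not dominated (best risk).
P2: dominated by P4 (risk 9≤9, time 7≤12, benefit score 97≥77, cost 78≤152).
P3: not dominated (best cost).
P4: not dominated (best time).
P5: dominated by P2 (risk 9≤9, time 12≤16, benefit score 77≥30, cost 152≤213).
P6: dominated by P1 (risk 2≤5, time 8≤16, benefit score 35≥30, cost 264≤281).
P7: not dominated.
P8: dominated by P2 (risk 9≤10, time 12≤24, benefit score 77≥75, cost 152≤171).
P9: not dominated.
P10: not dominated.

P1, P3, P4, P7, P9, P10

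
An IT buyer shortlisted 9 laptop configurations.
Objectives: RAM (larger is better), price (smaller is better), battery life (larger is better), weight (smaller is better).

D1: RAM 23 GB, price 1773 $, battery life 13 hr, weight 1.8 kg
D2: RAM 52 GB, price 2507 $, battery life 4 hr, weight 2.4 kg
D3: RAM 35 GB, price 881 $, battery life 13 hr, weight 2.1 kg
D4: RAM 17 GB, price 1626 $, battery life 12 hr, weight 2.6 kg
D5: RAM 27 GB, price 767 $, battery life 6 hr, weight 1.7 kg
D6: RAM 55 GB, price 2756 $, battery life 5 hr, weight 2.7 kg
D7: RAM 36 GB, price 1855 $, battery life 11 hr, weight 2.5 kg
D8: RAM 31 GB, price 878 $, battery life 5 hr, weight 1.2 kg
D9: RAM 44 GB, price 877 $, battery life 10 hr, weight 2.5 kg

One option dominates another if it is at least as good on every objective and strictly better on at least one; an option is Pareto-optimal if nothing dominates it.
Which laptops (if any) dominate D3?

none

D1: worse on RAM (23 vs 35).
D2: worse on price (2507 vs 881).
D4: worse on RAM (17 vs 35).
D5: worse on RAM (27 vs 35).
D6: worse on price (2756 vs 881).
D7: worse on price (1855 vs 881).
D8: worse on RAM (31 vs 35).
D9: worse on battery life (10 vs 13).
No option dominates D3.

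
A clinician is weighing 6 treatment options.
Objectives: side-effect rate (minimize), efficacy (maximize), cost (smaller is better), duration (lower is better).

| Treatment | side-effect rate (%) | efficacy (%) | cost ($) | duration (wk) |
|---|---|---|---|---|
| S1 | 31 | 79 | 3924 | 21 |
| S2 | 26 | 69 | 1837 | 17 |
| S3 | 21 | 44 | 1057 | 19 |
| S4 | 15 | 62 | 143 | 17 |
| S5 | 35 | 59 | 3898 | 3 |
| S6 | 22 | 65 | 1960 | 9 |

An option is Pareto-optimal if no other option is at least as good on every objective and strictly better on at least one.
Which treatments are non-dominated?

S1, S2, S4, S5, S6

S1: not dominated (best efficacy).
S2: not dominated.
S3: dominated by S4 (side-effect rate 15≤21, efficacy 62≥44, cost 143≤1057, duration 17≤19).
S4: not dominated (best side-effect rate).
S5: not dominated (best duration).
S6: not dominated.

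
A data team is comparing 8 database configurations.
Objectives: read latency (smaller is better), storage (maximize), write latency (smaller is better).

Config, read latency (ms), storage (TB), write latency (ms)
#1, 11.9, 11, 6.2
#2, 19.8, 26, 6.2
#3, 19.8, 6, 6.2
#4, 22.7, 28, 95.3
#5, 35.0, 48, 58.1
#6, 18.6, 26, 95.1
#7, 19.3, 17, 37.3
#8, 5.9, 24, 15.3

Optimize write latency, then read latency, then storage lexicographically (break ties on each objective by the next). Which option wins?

#1

First minimize write latency: best is 6.2, kept {#1, #2, #3}.
Then minimize read latency: best is 11.9, kept {#1}.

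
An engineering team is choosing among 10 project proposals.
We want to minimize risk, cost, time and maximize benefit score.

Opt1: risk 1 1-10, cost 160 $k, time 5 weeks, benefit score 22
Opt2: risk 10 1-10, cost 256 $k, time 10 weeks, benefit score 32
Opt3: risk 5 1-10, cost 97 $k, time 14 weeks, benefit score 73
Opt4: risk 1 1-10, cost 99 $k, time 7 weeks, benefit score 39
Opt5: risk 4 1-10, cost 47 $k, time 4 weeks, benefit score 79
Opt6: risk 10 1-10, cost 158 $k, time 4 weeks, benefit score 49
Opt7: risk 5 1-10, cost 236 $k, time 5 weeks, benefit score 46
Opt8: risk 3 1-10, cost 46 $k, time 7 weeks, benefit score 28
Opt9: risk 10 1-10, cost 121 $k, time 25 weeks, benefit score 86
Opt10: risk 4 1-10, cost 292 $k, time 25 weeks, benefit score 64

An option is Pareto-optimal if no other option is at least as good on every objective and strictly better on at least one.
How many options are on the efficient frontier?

5

Opt1: not dominated.
Opt2: dominated by Opt4 (risk 1≤10, cost 99≤256, time 7≤10, benefit score 39≥32).
Opt3: dominated by Opt5 (risk 4≤5, cost 47≤97, time 4≤14, benefit score 79≥73).
Opt4: not dominated.
Opt5: not dominated.
Opt6: dominated by Opt5 (risk 4≤10, cost 47≤158, time 4≤4, benefit score 79≥49).
Opt7: dominated by Opt5 (risk 4≤5, cost 47≤236, time 4≤5, benefit score 79≥46).
Opt8: not dominated (best cost).
Opt9: not dominated (best benefit score).
Opt10: dominated by Opt5 (risk 4≤4, cost 47≤292, time 4≤25, benefit score 79≥64).
Pareto-optimal: Opt1, Opt4, Opt5, Opt8, Opt9 → 5.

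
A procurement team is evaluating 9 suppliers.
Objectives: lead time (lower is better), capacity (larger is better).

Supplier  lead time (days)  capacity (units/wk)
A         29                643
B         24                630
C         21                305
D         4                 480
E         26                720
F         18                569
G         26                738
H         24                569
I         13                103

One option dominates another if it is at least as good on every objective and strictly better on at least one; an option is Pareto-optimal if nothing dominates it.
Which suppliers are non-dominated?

B, D, F, G

A: dominated by E (lead time 26≤29, capacity 720≥643).
B: not dominated.
C: dominated by D (lead time 4≤21, capacity 480≥305).
D: not dominated (best lead time).
E: dominated by G (lead time 26≤26, capacity 738≥720).
F: not dominated.
G: not dominated (best capacity).
H: dominated by B (lead time 24≤24, capacity 630≥569).
I: dominated by D (lead time 4≤13, capacity 480≥103).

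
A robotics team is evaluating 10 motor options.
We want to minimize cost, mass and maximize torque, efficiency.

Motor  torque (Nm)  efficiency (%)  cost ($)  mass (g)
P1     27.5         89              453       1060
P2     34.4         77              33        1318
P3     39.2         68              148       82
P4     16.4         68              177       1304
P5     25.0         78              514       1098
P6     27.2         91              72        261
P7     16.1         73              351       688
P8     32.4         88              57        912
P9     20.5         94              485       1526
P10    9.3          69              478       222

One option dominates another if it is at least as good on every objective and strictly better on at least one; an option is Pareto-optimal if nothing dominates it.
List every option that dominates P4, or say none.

P3, P6, P8

P3: torque 39.2≥16.4, efficiency 68≥68, cost 148≤177, mass 82≤1304 — dominates P4.
P6: torque 27.2≥16.4, efficiency 91≥68, cost 72≤177, mass 261≤1304 — dominates P4.
P8: torque 32.4≥16.4, efficiency 88≥68, cost 57≤177, mass 912≤1304 — dominates P4.
Others (P1, P2, P5, P7, P9, P10) are each worse than P4 on at least one objective.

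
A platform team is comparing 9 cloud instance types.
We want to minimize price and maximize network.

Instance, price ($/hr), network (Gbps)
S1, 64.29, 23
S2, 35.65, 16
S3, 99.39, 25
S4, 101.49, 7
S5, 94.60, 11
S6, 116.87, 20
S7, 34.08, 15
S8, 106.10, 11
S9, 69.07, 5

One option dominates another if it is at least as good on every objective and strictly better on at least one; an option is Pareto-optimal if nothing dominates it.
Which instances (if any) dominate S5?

S1: price 64.29≤94.60, network 23≥11 — dominates S5.
S2: price 35.65≤94.60, network 16≥11 — dominates S5.
S7: price 34.08≤94.60, network 15≥11 — dominates S5.
Others (S3, S4, S6, S8, S9) are each worse than S5 on at least one objective.

S1, S2, S7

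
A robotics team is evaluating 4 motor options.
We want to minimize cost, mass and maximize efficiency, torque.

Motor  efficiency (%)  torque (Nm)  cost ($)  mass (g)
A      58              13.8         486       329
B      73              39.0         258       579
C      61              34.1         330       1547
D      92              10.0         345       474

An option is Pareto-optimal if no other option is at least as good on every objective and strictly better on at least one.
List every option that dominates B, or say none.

none

A: worse on efficiency (58 vs 73).
C: worse on efficiency (61 vs 73).
D: worse on torque (10.0 vs 39.0).
No option dominates B.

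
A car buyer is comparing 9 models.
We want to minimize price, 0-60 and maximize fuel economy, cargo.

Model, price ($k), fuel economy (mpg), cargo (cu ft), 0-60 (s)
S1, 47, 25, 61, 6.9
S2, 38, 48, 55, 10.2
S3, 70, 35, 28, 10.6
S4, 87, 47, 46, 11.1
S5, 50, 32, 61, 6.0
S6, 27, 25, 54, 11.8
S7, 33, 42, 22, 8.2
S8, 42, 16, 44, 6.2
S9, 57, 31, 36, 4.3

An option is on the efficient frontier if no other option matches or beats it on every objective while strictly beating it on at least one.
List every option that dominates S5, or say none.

none

S1: worse on fuel economy (25 vs 32).
S2: worse on cargo (55 vs 61).
S3: worse on price (70 vs 50).
S4: worse on price (87 vs 50).
S6: worse on fuel economy (25 vs 32).
S7: worse on cargo (22 vs 61).
S8: worse on fuel economy (16 vs 32).
S9: worse on price (57 vs 50).
No option dominates S5.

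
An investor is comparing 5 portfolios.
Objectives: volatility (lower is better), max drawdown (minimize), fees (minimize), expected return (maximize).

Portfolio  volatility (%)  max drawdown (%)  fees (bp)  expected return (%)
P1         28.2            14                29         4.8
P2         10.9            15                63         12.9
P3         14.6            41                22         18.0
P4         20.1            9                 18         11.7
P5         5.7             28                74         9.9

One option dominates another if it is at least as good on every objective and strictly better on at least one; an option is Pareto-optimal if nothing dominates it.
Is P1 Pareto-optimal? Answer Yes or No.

No

P4 vs P1: volatility 20.1≤28.2, max drawdown 9≤14, fees 18≤29, expected return 11.7≥4.8 — P4 is at least as good on every objective and strictly better on at least one, so P4 dominates P1.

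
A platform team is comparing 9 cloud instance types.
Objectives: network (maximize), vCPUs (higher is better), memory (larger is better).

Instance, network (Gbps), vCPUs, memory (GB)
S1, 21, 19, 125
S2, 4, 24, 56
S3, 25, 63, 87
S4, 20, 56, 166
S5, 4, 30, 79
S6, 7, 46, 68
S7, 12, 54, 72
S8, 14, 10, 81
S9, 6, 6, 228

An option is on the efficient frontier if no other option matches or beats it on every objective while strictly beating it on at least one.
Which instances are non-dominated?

S1, S3, S4, S9

S1: not dominated.
S2: dominated by S3 (network 25≥4, vCPUs 63≥24, memory 87≥56).
S3: not dominated (best network).
S4: not dominated.
S5: dominated by S3 (network 25≥4, vCPUs 63≥30, memory 87≥79).
S6: dominated by S3 (network 25≥7, vCPUs 63≥46, memory 87≥68).
S7: dominated by S3 (network 25≥12, vCPUs 63≥54, memory 87≥72).
S8: dominated by S1 (network 21≥14, vCPUs 19≥10, memory 125≥81).
S9: not dominated (best memory).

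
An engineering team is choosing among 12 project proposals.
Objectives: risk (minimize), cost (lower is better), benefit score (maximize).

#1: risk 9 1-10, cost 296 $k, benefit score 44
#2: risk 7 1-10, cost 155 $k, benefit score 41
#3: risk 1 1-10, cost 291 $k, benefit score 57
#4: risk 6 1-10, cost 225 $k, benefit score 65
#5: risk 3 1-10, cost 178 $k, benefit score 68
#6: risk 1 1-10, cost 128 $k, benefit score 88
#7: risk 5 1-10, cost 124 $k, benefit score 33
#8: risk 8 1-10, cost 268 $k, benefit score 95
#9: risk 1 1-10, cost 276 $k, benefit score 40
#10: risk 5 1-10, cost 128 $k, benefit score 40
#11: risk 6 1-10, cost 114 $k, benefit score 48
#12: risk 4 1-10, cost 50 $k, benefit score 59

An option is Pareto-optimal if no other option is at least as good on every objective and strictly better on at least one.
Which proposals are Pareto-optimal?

#6, #8, #12

#1: dominated by #3 (risk 1≤9, cost 291≤296, benefit score 57≥44).
#2: dominated by #6 (risk 1≤7, cost 128≤155, benefit score 88≥41).
#3: dominated by #6 (risk 1≤1, cost 128≤291, benefit score 88≥57).
#4: dominated by #5 (risk 3≤6, cost 178≤225, benefit score 68≥65).
#5: dominated by #6 (risk 1≤3, cost 128≤178, benefit score 88≥68).
#6: not dominated.
#7: dominated by #12 (risk 4≤5, cost 50≤124, benefit score 59≥33).
#8: not dominated (best benefit score).
#9: dominated by #6 (risk 1≤1, cost 128≤276, benefit score 88≥40).
#10: dominated by #6 (risk 1≤5, cost 128≤128, benefit score 88≥40).
#11: dominated by #12 (risk 4≤6, cost 50≤114, benefit score 59≥48).
#12: not dominated (best cost).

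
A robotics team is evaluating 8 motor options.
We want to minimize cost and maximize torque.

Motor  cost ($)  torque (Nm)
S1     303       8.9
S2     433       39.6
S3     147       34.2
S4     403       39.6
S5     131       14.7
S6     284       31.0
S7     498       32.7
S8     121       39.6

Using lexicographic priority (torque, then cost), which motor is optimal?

First maximize torque: best is 39.6, kept {S2, S4, S8}.
Then minimize cost: best is 121, kept {S8}.

S8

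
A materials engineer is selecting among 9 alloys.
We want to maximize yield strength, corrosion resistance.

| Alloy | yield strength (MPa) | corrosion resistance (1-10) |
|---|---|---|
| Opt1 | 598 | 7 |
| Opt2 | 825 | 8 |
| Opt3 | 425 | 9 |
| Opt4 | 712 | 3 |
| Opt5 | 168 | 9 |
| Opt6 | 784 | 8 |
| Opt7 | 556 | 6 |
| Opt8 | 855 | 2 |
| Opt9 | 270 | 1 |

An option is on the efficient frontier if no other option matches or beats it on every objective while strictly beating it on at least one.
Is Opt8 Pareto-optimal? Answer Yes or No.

Yes

Opt1: worse on yield strength (598 vs 855).
Opt2: worse on yield strength (825 vs 855).
Opt3: worse on yield strength (425 vs 855).
Opt4: worse on yield strength (712 vs 855).
Opt5: worse on yield strength (168 vs 855).
Opt6: worse on yield strength (784 vs 855).
Opt7: worse on yield strength (556 vs 855).
Opt9: worse on yield strength (270 vs 855).
No option is at least as good as Opt8 on every objective and strictly better on one.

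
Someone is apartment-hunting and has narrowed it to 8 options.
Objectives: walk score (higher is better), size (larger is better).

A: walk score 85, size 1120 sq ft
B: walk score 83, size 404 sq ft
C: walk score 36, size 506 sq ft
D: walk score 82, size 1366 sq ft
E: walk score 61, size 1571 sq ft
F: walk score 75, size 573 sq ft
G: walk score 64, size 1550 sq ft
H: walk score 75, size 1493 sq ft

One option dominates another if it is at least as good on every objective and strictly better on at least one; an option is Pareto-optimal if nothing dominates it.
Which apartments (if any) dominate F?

A: walk score 85≥75, size 1120≥573 — dominates F.
D: walk score 82≥75, size 1366≥573 — dominates F.
H: walk score 75≥75, size 1493≥573 — dominates F.
Others (B, C, E, G) are each worse than F on at least one objective.

A, D, H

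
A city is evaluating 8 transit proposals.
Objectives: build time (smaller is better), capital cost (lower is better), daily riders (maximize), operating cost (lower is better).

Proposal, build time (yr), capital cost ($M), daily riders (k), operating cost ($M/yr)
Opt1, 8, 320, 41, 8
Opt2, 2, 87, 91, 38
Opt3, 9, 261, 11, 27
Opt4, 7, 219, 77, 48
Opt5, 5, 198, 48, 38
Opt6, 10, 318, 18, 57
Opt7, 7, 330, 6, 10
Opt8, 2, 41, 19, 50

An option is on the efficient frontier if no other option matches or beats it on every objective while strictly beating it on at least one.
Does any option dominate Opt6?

Yes

Opt2 vs Opt6: build time 2≤10, capital cost 87≤318, daily riders 91≥18, operating cost 38≤57 — Opt2 is at least as good on every objective and strictly better on at least one, so Opt2 dominates Opt6.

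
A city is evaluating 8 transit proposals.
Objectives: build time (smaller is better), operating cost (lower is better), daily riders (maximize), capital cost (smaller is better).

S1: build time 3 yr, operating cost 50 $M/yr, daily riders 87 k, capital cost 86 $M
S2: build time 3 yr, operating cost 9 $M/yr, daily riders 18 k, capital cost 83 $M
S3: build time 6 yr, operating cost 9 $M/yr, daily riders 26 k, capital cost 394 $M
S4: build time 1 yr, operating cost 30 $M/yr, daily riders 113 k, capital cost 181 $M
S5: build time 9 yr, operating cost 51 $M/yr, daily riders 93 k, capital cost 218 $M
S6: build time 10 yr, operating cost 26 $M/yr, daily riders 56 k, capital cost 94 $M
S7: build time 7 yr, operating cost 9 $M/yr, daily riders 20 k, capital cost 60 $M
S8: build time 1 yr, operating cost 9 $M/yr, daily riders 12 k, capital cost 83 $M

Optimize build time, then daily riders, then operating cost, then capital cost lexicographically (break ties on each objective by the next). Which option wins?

First minimize build time: best is 1, kept {S4, S8}.
Then maximize daily riders: best is 113, kept {S4}.

S4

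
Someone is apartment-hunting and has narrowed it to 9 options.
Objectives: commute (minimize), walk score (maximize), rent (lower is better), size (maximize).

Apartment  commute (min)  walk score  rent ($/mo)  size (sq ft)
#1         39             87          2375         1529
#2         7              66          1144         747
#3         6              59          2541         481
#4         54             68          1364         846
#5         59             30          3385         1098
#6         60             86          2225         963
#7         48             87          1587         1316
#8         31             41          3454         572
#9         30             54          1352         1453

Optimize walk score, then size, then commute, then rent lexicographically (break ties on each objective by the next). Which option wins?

First maximize walk score: best is 87, kept {#1, #7}.
Then maximize size: best is 1529, kept {#1}.

#1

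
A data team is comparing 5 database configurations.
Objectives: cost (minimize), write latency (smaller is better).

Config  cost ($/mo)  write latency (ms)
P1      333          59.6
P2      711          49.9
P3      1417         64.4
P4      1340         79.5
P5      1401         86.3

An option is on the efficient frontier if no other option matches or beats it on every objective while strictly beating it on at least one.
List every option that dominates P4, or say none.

P1: cost 333≤1340, write latency 59.6≤79.5 — dominates P4.
P2: cost 711≤1340, write latency 49.9≤79.5 — dominates P4.
Others (P3, P5) are each worse than P4 on at least one objective.

P1, P2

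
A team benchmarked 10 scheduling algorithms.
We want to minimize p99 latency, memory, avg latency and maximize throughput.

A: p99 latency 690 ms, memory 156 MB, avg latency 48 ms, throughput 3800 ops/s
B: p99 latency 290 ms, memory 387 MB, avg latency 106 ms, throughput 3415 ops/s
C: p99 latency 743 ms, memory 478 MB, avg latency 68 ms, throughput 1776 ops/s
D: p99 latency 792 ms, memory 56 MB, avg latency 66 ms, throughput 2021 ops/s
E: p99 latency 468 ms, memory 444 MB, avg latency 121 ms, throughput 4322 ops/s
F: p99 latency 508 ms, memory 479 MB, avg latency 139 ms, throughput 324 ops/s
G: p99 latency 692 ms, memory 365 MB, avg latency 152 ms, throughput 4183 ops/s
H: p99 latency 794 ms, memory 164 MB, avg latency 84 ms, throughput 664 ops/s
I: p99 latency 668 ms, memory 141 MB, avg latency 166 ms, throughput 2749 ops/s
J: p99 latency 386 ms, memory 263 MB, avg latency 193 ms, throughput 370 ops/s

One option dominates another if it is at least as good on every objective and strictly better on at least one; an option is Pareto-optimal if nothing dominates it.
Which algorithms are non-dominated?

A, B, D, E, G, I, J

A: not dominated (best avg latency).
B: not dominated (best p99 latency).
C: dominated by A (p99 latency 690≤743, memory 156≤478, avg latency 48≤68, throughput 3800≥1776).
D: not dominated (best memory).
E: not dominated (best throughput).
F: dominated by B (p99 latency 290≤508, memory 387≤479, avg latency 106≤139, throughput 3415≥324).
G: not dominated.
H: dominated by A (p99 latency 690≤794, memory 156≤164, avg latency 48≤84, throughput 3800≥664).
I: not dominated.
J: not dominated.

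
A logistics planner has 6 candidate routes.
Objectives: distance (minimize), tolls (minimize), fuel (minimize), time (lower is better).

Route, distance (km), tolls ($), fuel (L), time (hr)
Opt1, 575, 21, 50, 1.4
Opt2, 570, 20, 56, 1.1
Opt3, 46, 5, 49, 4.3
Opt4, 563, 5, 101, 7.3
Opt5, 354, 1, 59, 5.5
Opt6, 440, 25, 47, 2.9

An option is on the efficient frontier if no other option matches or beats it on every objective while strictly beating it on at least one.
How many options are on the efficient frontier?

Opt1: not dominated.
Opt2: not dominated (best time).
Opt3: not dominated (best distance).
Opt4: dominated by Opt3 (distance 46≤563, tolls 5≤5, fuel 49≤101, time 4.3≤7.3).
Opt5: not dominated (best tolls).
Opt6: not dominated (best fuel).
Pareto-optimal: Opt1, Opt2, Opt3, Opt5, Opt6 → 5.

5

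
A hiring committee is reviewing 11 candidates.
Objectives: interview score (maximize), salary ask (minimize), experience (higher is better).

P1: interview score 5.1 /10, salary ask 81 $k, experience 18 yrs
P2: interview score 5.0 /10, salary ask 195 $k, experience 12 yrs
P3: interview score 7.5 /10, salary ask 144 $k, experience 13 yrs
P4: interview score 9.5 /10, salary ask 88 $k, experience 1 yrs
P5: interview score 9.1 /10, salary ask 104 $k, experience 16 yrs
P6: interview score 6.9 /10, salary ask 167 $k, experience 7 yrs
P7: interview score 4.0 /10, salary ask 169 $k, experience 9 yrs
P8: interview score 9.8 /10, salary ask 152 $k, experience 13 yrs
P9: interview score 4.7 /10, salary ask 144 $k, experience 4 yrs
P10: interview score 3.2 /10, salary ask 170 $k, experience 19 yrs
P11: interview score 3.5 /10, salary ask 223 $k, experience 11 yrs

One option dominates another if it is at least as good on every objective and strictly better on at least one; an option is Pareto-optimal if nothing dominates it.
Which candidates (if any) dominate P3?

P5: interview score 9.1≥7.5, salary ask 104≤144, experience 16≥13 — dominates P3.
Others (P1, P2, P4, P6, P7, P8, P9, P10, P11) are each worse than P3 on at least one objective.

P5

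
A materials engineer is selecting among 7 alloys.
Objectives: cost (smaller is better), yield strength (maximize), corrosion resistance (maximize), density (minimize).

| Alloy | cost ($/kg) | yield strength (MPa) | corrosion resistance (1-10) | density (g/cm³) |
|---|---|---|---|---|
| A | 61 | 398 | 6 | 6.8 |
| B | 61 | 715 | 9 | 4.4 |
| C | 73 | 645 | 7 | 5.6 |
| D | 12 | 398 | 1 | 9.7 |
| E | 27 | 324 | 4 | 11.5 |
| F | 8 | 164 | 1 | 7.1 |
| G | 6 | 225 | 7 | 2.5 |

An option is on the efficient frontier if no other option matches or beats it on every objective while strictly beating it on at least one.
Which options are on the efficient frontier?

B, D, E, G

A: dominated by B (cost 61≤61, yield strength 715≥398, corrosion resistance 9≥6, density 4.4≤6.8).
B: not dominated (best yield strength).
C: dominated by B (cost 61≤73, yield strength 715≥645, corrosion resistance 9≥7, density 4.4≤5.6).
D: not dominated.
E: not dominated.
F: dominated by G (cost 6≤8, yield strength 225≥164, corrosion resistance 7≥1, density 2.5≤7.1).
G: not dominated (best cost).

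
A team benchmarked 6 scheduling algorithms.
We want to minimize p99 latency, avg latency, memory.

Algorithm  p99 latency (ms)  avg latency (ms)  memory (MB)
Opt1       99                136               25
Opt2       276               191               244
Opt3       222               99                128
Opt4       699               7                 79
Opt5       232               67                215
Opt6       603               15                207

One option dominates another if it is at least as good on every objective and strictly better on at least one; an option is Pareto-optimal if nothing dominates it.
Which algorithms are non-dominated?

Opt1, Opt3, Opt4, Opt5, Opt6

Opt1: not dominated (best p99 latency).
Opt2: dominated by Opt1 (p99 latency 99≤276, avg latency 136≤191, memory 25≤244).
Opt3: not dominated.
Opt4: not dominated (best avg latency).
Opt5: not dominated.
Opt6: not dominated.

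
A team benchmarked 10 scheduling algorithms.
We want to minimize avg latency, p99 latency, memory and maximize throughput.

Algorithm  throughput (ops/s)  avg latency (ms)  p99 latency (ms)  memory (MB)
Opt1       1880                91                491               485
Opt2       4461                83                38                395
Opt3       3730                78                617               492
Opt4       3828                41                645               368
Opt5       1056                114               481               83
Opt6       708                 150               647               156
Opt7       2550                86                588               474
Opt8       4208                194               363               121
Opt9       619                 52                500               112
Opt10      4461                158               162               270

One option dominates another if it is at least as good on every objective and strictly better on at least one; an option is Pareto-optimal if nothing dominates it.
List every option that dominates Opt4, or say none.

Opt1: worse on throughput (1880 vs 3828).
Opt2: worse on avg latency (83 vs 41).
Opt3: worse on throughput (3730 vs 3828).
Opt5: worse on throughput (1056 vs 3828).
Opt6: worse on throughput (708 vs 3828).
Opt7: worse on throughput (2550 vs 3828).
Opt8: worse on avg latency (194 vs 41).
Opt9: worse on throughput (619 vs 3828).
Opt10: worse on avg latency (158 vs 41).
No option dominates Opt4.

none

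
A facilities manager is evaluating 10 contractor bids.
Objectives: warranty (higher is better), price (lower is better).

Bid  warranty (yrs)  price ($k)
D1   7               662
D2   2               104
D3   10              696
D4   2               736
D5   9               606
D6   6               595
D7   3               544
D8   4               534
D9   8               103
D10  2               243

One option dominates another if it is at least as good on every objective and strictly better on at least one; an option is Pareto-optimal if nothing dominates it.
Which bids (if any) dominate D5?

none

D1: worse on warranty (7 vs 9).
D2: worse on warranty (2 vs 9).
D3: worse on price (696 vs 606).
D4: worse on warranty (2 vs 9).
D6: worse on warranty (6 vs 9).
D7: worse on warranty (3 vs 9).
D8: worse on warranty (4 vs 9).
D9: worse on warranty (8 vs 9).
D10: worse on warranty (2 vs 9).
No option dominates D5.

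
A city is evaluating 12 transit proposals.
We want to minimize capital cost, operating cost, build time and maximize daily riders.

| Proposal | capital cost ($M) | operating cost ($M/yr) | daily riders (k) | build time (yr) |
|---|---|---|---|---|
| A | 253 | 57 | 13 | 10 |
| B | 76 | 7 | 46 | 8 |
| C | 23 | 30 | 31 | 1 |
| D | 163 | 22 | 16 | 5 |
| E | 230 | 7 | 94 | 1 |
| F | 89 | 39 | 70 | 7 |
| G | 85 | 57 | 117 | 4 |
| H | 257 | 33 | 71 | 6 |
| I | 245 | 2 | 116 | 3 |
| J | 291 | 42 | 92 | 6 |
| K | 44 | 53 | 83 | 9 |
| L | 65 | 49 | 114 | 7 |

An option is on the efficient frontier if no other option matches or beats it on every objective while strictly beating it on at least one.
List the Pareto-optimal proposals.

A: dominated by B (capital cost 76≤253, operating cost 7≤57, daily riders 46≥13, build time 8≤10).
B: not dominated.
C: not dominated (best capital cost).
D: not dominated.
E: not dominated.
F: not dominated.
G: not dominated (best daily riders).
H: dominated by E (capital cost 230≤257, operating cost 7≤33, daily riders 94≥71, build time 1≤6).
I: not dominated (best operating cost).
J: dominated by E (capital cost 230≤291, operating cost 7≤42, daily riders 94≥92, build time 1≤6).
K: not dominated.
L: not dominated.

B, C, D, E, F, G, I, K, L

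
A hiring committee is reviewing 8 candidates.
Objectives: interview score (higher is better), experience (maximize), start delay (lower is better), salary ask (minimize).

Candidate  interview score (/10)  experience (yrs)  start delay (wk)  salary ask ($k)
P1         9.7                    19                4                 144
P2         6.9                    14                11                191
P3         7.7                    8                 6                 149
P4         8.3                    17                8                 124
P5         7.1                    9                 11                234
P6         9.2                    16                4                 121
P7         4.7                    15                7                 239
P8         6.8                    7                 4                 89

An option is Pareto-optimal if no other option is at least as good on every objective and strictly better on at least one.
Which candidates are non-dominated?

P1, P4, P6, P8

P1: not dominated (best interview score).
P2: dominated by P1 (interview score 9.7≥6.9, experience 19≥14, start delay 4≤11, salary ask 144≤191).
P3: dominated by P1 (interview score 9.7≥7.7, experience 19≥8, start delay 4≤6, salary ask 144≤149).
P4: not dominated.
P5: dominated by P1 (interview score 9.7≥7.1, experience 19≥9, start delay 4≤11, salary ask 144≤234).
P6: not dominated.
P7: dominated by P1 (interview score 9.7≥4.7, experience 19≥15, start delay 4≤7, salary ask 144≤239).
P8: not dominated (best salary ask).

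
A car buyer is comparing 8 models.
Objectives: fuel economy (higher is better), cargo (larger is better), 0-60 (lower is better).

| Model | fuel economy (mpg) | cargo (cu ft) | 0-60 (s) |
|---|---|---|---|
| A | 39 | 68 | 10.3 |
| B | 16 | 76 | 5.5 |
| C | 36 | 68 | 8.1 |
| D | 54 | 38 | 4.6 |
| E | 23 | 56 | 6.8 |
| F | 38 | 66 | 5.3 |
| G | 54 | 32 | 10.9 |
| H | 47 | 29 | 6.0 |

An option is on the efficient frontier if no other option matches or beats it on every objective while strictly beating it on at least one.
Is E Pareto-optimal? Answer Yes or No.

No

F vs E: fuel economy 38≥23, cargo 66≥56, 0-60 5.3≤6.8 — F is at least as good on every objective and strictly better on at least one, so F dominates E.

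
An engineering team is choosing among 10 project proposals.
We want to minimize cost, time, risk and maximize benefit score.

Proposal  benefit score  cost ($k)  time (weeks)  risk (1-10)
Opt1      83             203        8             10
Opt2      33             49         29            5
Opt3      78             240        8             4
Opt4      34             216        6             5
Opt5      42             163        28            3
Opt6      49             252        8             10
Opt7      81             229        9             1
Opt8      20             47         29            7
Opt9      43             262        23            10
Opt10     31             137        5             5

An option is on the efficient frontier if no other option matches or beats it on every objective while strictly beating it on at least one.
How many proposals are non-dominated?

Opt1: not dominated (best benefit score).
Opt2: not dominated.
Opt3: not dominated.
Opt4: not dominated.
Opt5: not dominated.
Opt6: dominated by Opt1 (benefit score 83≥49, cost 203≤252, time 8≤8, risk 10≤10).
Opt7: not dominated (best risk).
Opt8: not dominated (best cost).
Opt9: dominated by Opt1 (benefit score 83≥43, cost 203≤262, time 8≤23, risk 10≤10).
Opt10: not dominated (best time).
Pareto-optimal: Opt1, Opt2, Opt3, Opt4, Opt5, Opt7, Opt8, Opt10 → 8.

8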